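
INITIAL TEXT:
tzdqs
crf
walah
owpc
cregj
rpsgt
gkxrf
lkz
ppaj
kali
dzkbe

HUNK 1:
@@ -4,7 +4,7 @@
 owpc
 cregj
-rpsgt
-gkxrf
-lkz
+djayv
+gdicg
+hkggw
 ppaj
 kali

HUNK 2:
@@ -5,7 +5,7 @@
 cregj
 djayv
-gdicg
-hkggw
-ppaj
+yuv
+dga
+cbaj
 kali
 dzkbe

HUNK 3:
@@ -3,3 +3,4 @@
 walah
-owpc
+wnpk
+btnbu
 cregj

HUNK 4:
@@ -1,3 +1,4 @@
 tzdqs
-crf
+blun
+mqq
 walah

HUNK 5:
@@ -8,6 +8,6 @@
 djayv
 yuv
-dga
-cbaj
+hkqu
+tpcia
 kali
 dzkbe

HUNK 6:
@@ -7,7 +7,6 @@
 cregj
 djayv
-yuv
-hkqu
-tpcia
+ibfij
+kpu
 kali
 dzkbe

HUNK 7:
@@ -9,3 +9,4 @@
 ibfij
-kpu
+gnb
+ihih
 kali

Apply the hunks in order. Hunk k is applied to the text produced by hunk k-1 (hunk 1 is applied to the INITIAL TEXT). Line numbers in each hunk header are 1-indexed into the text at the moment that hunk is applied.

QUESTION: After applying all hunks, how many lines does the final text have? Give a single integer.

Hunk 1: at line 4 remove [rpsgt,gkxrf,lkz] add [djayv,gdicg,hkggw] -> 11 lines: tzdqs crf walah owpc cregj djayv gdicg hkggw ppaj kali dzkbe
Hunk 2: at line 5 remove [gdicg,hkggw,ppaj] add [yuv,dga,cbaj] -> 11 lines: tzdqs crf walah owpc cregj djayv yuv dga cbaj kali dzkbe
Hunk 3: at line 3 remove [owpc] add [wnpk,btnbu] -> 12 lines: tzdqs crf walah wnpk btnbu cregj djayv yuv dga cbaj kali dzkbe
Hunk 4: at line 1 remove [crf] add [blun,mqq] -> 13 lines: tzdqs blun mqq walah wnpk btnbu cregj djayv yuv dga cbaj kali dzkbe
Hunk 5: at line 8 remove [dga,cbaj] add [hkqu,tpcia] -> 13 lines: tzdqs blun mqq walah wnpk btnbu cregj djayv yuv hkqu tpcia kali dzkbe
Hunk 6: at line 7 remove [yuv,hkqu,tpcia] add [ibfij,kpu] -> 12 lines: tzdqs blun mqq walah wnpk btnbu cregj djayv ibfij kpu kali dzkbe
Hunk 7: at line 9 remove [kpu] add [gnb,ihih] -> 13 lines: tzdqs blun mqq walah wnpk btnbu cregj djayv ibfij gnb ihih kali dzkbe
Final line count: 13

Answer: 13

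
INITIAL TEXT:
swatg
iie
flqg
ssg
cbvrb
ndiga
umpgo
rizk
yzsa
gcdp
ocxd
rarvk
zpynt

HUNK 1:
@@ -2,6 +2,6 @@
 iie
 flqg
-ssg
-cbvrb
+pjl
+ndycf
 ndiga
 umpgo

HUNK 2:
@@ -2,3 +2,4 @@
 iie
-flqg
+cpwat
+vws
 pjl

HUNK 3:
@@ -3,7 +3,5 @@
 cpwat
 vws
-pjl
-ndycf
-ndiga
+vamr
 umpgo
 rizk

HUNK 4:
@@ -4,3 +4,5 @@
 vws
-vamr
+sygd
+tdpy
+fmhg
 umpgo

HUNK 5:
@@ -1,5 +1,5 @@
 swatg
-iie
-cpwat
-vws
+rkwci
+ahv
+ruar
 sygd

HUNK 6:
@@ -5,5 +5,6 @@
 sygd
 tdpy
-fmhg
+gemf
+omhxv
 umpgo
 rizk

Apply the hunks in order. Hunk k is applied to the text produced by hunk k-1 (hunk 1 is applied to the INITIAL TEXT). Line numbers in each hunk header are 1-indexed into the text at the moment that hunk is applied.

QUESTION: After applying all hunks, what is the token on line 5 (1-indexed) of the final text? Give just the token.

Hunk 1: at line 2 remove [ssg,cbvrb] add [pjl,ndycf] -> 13 lines: swatg iie flqg pjl ndycf ndiga umpgo rizk yzsa gcdp ocxd rarvk zpynt
Hunk 2: at line 2 remove [flqg] add [cpwat,vws] -> 14 lines: swatg iie cpwat vws pjl ndycf ndiga umpgo rizk yzsa gcdp ocxd rarvk zpynt
Hunk 3: at line 3 remove [pjl,ndycf,ndiga] add [vamr] -> 12 lines: swatg iie cpwat vws vamr umpgo rizk yzsa gcdp ocxd rarvk zpynt
Hunk 4: at line 4 remove [vamr] add [sygd,tdpy,fmhg] -> 14 lines: swatg iie cpwat vws sygd tdpy fmhg umpgo rizk yzsa gcdp ocxd rarvk zpynt
Hunk 5: at line 1 remove [iie,cpwat,vws] add [rkwci,ahv,ruar] -> 14 lines: swatg rkwci ahv ruar sygd tdpy fmhg umpgo rizk yzsa gcdp ocxd rarvk zpynt
Hunk 6: at line 5 remove [fmhg] add [gemf,omhxv] -> 15 lines: swatg rkwci ahv ruar sygd tdpy gemf omhxv umpgo rizk yzsa gcdp ocxd rarvk zpynt
Final line 5: sygd

Answer: sygd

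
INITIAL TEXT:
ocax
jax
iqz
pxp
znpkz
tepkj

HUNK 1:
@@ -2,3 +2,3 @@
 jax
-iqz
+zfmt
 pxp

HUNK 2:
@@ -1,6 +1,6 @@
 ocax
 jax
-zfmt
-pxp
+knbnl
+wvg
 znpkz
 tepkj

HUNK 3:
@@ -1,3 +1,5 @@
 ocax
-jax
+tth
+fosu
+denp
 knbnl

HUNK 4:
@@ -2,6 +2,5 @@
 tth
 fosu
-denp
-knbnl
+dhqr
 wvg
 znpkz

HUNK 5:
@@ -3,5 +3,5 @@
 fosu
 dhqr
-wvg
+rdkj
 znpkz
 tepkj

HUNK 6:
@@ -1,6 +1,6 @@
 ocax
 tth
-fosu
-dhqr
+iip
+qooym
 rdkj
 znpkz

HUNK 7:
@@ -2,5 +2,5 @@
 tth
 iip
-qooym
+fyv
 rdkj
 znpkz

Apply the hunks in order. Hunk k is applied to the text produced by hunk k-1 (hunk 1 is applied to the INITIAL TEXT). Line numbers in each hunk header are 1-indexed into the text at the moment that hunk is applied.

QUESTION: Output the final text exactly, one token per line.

Answer: ocax
tth
iip
fyv
rdkj
znpkz
tepkj

Derivation:
Hunk 1: at line 2 remove [iqz] add [zfmt] -> 6 lines: ocax jax zfmt pxp znpkz tepkj
Hunk 2: at line 1 remove [zfmt,pxp] add [knbnl,wvg] -> 6 lines: ocax jax knbnl wvg znpkz tepkj
Hunk 3: at line 1 remove [jax] add [tth,fosu,denp] -> 8 lines: ocax tth fosu denp knbnl wvg znpkz tepkj
Hunk 4: at line 2 remove [denp,knbnl] add [dhqr] -> 7 lines: ocax tth fosu dhqr wvg znpkz tepkj
Hunk 5: at line 3 remove [wvg] add [rdkj] -> 7 lines: ocax tth fosu dhqr rdkj znpkz tepkj
Hunk 6: at line 1 remove [fosu,dhqr] add [iip,qooym] -> 7 lines: ocax tth iip qooym rdkj znpkz tepkj
Hunk 7: at line 2 remove [qooym] add [fyv] -> 7 lines: ocax tth iip fyv rdkj znpkz tepkj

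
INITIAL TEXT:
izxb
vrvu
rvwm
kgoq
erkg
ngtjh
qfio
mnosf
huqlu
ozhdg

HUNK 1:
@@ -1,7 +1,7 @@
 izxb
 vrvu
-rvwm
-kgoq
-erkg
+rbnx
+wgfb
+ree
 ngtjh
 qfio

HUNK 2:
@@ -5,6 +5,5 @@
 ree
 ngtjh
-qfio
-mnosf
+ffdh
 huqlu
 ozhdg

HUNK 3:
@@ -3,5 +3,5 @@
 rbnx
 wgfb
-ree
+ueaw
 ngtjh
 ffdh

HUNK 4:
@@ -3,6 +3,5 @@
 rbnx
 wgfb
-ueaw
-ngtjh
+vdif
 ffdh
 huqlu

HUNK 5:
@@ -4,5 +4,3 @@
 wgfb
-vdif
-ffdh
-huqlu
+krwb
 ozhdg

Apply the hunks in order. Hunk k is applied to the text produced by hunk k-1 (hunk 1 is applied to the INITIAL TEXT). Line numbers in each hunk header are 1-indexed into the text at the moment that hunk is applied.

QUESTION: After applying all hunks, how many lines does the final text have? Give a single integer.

Hunk 1: at line 1 remove [rvwm,kgoq,erkg] add [rbnx,wgfb,ree] -> 10 lines: izxb vrvu rbnx wgfb ree ngtjh qfio mnosf huqlu ozhdg
Hunk 2: at line 5 remove [qfio,mnosf] add [ffdh] -> 9 lines: izxb vrvu rbnx wgfb ree ngtjh ffdh huqlu ozhdg
Hunk 3: at line 3 remove [ree] add [ueaw] -> 9 lines: izxb vrvu rbnx wgfb ueaw ngtjh ffdh huqlu ozhdg
Hunk 4: at line 3 remove [ueaw,ngtjh] add [vdif] -> 8 lines: izxb vrvu rbnx wgfb vdif ffdh huqlu ozhdg
Hunk 5: at line 4 remove [vdif,ffdh,huqlu] add [krwb] -> 6 lines: izxb vrvu rbnx wgfb krwb ozhdg
Final line count: 6

Answer: 6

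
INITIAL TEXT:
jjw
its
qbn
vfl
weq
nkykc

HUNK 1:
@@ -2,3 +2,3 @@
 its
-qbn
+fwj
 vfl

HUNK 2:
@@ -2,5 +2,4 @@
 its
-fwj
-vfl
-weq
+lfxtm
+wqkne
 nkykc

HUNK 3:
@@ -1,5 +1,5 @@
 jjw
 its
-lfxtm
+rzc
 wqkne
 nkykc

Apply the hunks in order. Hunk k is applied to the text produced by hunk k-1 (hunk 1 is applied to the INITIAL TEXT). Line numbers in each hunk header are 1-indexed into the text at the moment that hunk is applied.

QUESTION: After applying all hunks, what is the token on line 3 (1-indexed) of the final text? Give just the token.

Hunk 1: at line 2 remove [qbn] add [fwj] -> 6 lines: jjw its fwj vfl weq nkykc
Hunk 2: at line 2 remove [fwj,vfl,weq] add [lfxtm,wqkne] -> 5 lines: jjw its lfxtm wqkne nkykc
Hunk 3: at line 1 remove [lfxtm] add [rzc] -> 5 lines: jjw its rzc wqkne nkykc
Final line 3: rzc

Answer: rzc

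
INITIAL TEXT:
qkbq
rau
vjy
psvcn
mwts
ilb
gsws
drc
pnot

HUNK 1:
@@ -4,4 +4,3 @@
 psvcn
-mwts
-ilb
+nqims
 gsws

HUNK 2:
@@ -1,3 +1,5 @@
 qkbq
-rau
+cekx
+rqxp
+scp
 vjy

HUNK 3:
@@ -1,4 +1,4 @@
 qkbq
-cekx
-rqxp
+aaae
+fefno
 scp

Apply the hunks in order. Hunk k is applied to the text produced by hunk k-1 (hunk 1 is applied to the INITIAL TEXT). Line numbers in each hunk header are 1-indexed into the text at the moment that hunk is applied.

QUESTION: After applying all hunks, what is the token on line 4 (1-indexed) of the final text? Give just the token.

Hunk 1: at line 4 remove [mwts,ilb] add [nqims] -> 8 lines: qkbq rau vjy psvcn nqims gsws drc pnot
Hunk 2: at line 1 remove [rau] add [cekx,rqxp,scp] -> 10 lines: qkbq cekx rqxp scp vjy psvcn nqims gsws drc pnot
Hunk 3: at line 1 remove [cekx,rqxp] add [aaae,fefno] -> 10 lines: qkbq aaae fefno scp vjy psvcn nqims gsws drc pnot
Final line 4: scp

Answer: scp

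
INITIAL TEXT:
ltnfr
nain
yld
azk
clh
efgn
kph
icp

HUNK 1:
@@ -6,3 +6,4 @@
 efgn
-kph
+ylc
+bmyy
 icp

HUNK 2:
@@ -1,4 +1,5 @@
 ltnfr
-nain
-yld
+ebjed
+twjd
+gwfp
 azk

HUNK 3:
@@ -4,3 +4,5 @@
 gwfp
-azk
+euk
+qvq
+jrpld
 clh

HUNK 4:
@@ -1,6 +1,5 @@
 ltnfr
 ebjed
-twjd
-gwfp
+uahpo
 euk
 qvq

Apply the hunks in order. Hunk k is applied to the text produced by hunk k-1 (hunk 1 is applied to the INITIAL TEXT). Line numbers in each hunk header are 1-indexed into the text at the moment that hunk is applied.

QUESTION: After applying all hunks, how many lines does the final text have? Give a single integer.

Answer: 11

Derivation:
Hunk 1: at line 6 remove [kph] add [ylc,bmyy] -> 9 lines: ltnfr nain yld azk clh efgn ylc bmyy icp
Hunk 2: at line 1 remove [nain,yld] add [ebjed,twjd,gwfp] -> 10 lines: ltnfr ebjed twjd gwfp azk clh efgn ylc bmyy icp
Hunk 3: at line 4 remove [azk] add [euk,qvq,jrpld] -> 12 lines: ltnfr ebjed twjd gwfp euk qvq jrpld clh efgn ylc bmyy icp
Hunk 4: at line 1 remove [twjd,gwfp] add [uahpo] -> 11 lines: ltnfr ebjed uahpo euk qvq jrpld clh efgn ylc bmyy icp
Final line count: 11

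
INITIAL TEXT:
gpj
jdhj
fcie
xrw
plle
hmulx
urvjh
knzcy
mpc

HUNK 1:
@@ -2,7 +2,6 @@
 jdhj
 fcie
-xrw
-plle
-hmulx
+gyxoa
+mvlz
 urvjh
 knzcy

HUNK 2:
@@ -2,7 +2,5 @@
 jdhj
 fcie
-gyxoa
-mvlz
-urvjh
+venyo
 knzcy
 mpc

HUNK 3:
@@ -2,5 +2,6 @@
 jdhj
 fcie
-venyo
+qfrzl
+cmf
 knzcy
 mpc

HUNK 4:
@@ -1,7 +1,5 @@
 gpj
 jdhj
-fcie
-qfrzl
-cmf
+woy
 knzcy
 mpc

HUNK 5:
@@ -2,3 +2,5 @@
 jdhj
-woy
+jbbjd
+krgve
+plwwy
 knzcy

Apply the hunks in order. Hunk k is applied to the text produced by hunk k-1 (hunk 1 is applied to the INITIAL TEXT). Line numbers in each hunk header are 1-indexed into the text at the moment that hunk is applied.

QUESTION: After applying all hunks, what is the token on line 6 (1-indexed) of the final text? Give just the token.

Answer: knzcy

Derivation:
Hunk 1: at line 2 remove [xrw,plle,hmulx] add [gyxoa,mvlz] -> 8 lines: gpj jdhj fcie gyxoa mvlz urvjh knzcy mpc
Hunk 2: at line 2 remove [gyxoa,mvlz,urvjh] add [venyo] -> 6 lines: gpj jdhj fcie venyo knzcy mpc
Hunk 3: at line 2 remove [venyo] add [qfrzl,cmf] -> 7 lines: gpj jdhj fcie qfrzl cmf knzcy mpc
Hunk 4: at line 1 remove [fcie,qfrzl,cmf] add [woy] -> 5 lines: gpj jdhj woy knzcy mpc
Hunk 5: at line 2 remove [woy] add [jbbjd,krgve,plwwy] -> 7 lines: gpj jdhj jbbjd krgve plwwy knzcy mpc
Final line 6: knzcy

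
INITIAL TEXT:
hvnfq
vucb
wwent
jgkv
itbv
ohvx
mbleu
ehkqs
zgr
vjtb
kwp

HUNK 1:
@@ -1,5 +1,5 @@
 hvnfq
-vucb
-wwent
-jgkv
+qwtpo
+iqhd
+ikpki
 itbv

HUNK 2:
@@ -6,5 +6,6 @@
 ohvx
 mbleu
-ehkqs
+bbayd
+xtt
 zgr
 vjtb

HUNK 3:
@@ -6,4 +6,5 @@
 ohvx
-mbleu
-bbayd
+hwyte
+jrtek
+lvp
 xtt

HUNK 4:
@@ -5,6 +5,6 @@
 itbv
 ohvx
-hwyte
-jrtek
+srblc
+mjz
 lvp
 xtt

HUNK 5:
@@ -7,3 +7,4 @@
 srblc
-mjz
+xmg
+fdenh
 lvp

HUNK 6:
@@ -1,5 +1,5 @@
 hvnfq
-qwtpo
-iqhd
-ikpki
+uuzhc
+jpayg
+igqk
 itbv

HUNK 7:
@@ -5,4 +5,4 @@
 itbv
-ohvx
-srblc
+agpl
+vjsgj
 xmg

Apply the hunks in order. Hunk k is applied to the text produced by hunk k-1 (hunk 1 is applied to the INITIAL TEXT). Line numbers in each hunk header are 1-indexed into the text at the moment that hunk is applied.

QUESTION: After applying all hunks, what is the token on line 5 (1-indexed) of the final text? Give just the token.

Answer: itbv

Derivation:
Hunk 1: at line 1 remove [vucb,wwent,jgkv] add [qwtpo,iqhd,ikpki] -> 11 lines: hvnfq qwtpo iqhd ikpki itbv ohvx mbleu ehkqs zgr vjtb kwp
Hunk 2: at line 6 remove [ehkqs] add [bbayd,xtt] -> 12 lines: hvnfq qwtpo iqhd ikpki itbv ohvx mbleu bbayd xtt zgr vjtb kwp
Hunk 3: at line 6 remove [mbleu,bbayd] add [hwyte,jrtek,lvp] -> 13 lines: hvnfq qwtpo iqhd ikpki itbv ohvx hwyte jrtek lvp xtt zgr vjtb kwp
Hunk 4: at line 5 remove [hwyte,jrtek] add [srblc,mjz] -> 13 lines: hvnfq qwtpo iqhd ikpki itbv ohvx srblc mjz lvp xtt zgr vjtb kwp
Hunk 5: at line 7 remove [mjz] add [xmg,fdenh] -> 14 lines: hvnfq qwtpo iqhd ikpki itbv ohvx srblc xmg fdenh lvp xtt zgr vjtb kwp
Hunk 6: at line 1 remove [qwtpo,iqhd,ikpki] add [uuzhc,jpayg,igqk] -> 14 lines: hvnfq uuzhc jpayg igqk itbv ohvx srblc xmg fdenh lvp xtt zgr vjtb kwp
Hunk 7: at line 5 remove [ohvx,srblc] add [agpl,vjsgj] -> 14 lines: hvnfq uuzhc jpayg igqk itbv agpl vjsgj xmg fdenh lvp xtt zgr vjtb kwp
Final line 5: itbv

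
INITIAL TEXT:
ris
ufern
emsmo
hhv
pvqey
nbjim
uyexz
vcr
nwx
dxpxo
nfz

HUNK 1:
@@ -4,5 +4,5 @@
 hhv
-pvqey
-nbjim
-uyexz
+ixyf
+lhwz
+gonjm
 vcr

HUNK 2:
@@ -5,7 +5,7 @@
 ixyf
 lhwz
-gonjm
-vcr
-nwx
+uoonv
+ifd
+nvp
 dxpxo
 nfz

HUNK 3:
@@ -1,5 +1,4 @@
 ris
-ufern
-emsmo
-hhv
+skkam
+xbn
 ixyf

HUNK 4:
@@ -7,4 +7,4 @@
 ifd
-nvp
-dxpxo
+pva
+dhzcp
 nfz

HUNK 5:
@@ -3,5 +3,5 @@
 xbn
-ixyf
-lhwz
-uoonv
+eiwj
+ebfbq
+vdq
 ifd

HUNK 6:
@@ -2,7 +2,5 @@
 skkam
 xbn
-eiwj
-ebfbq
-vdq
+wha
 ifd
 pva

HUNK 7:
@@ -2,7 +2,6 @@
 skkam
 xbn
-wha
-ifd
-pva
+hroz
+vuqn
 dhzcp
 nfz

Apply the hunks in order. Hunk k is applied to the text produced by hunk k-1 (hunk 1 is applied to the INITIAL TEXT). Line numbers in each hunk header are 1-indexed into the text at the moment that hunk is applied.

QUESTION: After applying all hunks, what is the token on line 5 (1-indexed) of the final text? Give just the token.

Answer: vuqn

Derivation:
Hunk 1: at line 4 remove [pvqey,nbjim,uyexz] add [ixyf,lhwz,gonjm] -> 11 lines: ris ufern emsmo hhv ixyf lhwz gonjm vcr nwx dxpxo nfz
Hunk 2: at line 5 remove [gonjm,vcr,nwx] add [uoonv,ifd,nvp] -> 11 lines: ris ufern emsmo hhv ixyf lhwz uoonv ifd nvp dxpxo nfz
Hunk 3: at line 1 remove [ufern,emsmo,hhv] add [skkam,xbn] -> 10 lines: ris skkam xbn ixyf lhwz uoonv ifd nvp dxpxo nfz
Hunk 4: at line 7 remove [nvp,dxpxo] add [pva,dhzcp] -> 10 lines: ris skkam xbn ixyf lhwz uoonv ifd pva dhzcp nfz
Hunk 5: at line 3 remove [ixyf,lhwz,uoonv] add [eiwj,ebfbq,vdq] -> 10 lines: ris skkam xbn eiwj ebfbq vdq ifd pva dhzcp nfz
Hunk 6: at line 2 remove [eiwj,ebfbq,vdq] add [wha] -> 8 lines: ris skkam xbn wha ifd pva dhzcp nfz
Hunk 7: at line 2 remove [wha,ifd,pva] add [hroz,vuqn] -> 7 lines: ris skkam xbn hroz vuqn dhzcp nfz
Final line 5: vuqn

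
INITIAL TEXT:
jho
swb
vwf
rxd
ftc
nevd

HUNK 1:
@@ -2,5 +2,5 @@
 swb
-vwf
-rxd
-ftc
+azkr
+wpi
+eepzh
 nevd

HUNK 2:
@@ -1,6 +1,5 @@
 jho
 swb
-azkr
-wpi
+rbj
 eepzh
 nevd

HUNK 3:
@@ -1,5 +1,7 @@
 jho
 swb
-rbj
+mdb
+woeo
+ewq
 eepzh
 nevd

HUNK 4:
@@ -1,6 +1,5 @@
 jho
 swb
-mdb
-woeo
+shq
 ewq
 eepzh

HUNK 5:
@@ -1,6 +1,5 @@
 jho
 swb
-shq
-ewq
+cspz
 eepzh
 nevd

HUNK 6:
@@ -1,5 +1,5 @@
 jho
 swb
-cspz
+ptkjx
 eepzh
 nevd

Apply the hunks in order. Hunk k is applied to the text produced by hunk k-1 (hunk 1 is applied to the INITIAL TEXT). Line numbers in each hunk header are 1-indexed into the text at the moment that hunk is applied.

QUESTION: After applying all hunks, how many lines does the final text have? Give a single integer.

Hunk 1: at line 2 remove [vwf,rxd,ftc] add [azkr,wpi,eepzh] -> 6 lines: jho swb azkr wpi eepzh nevd
Hunk 2: at line 1 remove [azkr,wpi] add [rbj] -> 5 lines: jho swb rbj eepzh nevd
Hunk 3: at line 1 remove [rbj] add [mdb,woeo,ewq] -> 7 lines: jho swb mdb woeo ewq eepzh nevd
Hunk 4: at line 1 remove [mdb,woeo] add [shq] -> 6 lines: jho swb shq ewq eepzh nevd
Hunk 5: at line 1 remove [shq,ewq] add [cspz] -> 5 lines: jho swb cspz eepzh nevd
Hunk 6: at line 1 remove [cspz] add [ptkjx] -> 5 lines: jho swb ptkjx eepzh nevd
Final line count: 5

Answer: 5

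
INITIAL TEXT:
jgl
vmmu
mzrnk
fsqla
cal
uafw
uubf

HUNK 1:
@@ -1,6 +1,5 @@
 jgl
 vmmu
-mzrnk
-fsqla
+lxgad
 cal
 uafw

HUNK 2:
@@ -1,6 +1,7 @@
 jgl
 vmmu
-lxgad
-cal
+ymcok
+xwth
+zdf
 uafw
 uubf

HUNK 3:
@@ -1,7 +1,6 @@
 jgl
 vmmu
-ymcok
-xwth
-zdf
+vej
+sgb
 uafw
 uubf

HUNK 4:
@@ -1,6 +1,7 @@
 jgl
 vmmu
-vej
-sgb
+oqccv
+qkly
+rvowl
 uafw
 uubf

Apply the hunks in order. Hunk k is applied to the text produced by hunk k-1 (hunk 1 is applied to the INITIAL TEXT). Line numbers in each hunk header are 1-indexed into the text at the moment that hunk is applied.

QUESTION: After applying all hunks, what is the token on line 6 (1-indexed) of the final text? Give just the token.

Hunk 1: at line 1 remove [mzrnk,fsqla] add [lxgad] -> 6 lines: jgl vmmu lxgad cal uafw uubf
Hunk 2: at line 1 remove [lxgad,cal] add [ymcok,xwth,zdf] -> 7 lines: jgl vmmu ymcok xwth zdf uafw uubf
Hunk 3: at line 1 remove [ymcok,xwth,zdf] add [vej,sgb] -> 6 lines: jgl vmmu vej sgb uafw uubf
Hunk 4: at line 1 remove [vej,sgb] add [oqccv,qkly,rvowl] -> 7 lines: jgl vmmu oqccv qkly rvowl uafw uubf
Final line 6: uafw

Answer: uafw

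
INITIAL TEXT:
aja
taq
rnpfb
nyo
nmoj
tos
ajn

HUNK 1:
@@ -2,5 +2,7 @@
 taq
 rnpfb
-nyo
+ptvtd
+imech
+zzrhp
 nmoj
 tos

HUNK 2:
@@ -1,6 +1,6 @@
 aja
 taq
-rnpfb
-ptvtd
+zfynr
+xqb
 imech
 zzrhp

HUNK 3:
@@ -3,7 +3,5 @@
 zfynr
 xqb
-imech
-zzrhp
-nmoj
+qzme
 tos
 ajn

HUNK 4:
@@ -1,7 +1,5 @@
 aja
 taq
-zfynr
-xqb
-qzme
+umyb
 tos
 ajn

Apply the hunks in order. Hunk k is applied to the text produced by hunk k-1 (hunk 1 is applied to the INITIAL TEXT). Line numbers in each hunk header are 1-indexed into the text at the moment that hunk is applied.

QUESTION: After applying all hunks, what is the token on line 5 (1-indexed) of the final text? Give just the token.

Hunk 1: at line 2 remove [nyo] add [ptvtd,imech,zzrhp] -> 9 lines: aja taq rnpfb ptvtd imech zzrhp nmoj tos ajn
Hunk 2: at line 1 remove [rnpfb,ptvtd] add [zfynr,xqb] -> 9 lines: aja taq zfynr xqb imech zzrhp nmoj tos ajn
Hunk 3: at line 3 remove [imech,zzrhp,nmoj] add [qzme] -> 7 lines: aja taq zfynr xqb qzme tos ajn
Hunk 4: at line 1 remove [zfynr,xqb,qzme] add [umyb] -> 5 lines: aja taq umyb tos ajn
Final line 5: ajn

Answer: ajn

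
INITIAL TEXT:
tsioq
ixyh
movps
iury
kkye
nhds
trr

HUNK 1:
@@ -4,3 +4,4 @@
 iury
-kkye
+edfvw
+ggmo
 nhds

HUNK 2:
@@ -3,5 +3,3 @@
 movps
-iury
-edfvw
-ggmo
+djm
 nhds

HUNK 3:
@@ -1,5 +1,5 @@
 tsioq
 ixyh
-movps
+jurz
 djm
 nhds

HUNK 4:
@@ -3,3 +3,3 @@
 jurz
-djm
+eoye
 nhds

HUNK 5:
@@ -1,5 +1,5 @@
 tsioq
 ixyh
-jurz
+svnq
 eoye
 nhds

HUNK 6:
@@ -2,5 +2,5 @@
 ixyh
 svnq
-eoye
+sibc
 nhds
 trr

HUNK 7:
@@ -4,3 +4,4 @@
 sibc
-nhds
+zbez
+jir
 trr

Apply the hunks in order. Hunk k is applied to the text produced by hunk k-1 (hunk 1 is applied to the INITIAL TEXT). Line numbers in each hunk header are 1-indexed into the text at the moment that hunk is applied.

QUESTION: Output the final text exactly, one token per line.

Answer: tsioq
ixyh
svnq
sibc
zbez
jir
trr

Derivation:
Hunk 1: at line 4 remove [kkye] add [edfvw,ggmo] -> 8 lines: tsioq ixyh movps iury edfvw ggmo nhds trr
Hunk 2: at line 3 remove [iury,edfvw,ggmo] add [djm] -> 6 lines: tsioq ixyh movps djm nhds trr
Hunk 3: at line 1 remove [movps] add [jurz] -> 6 lines: tsioq ixyh jurz djm nhds trr
Hunk 4: at line 3 remove [djm] add [eoye] -> 6 lines: tsioq ixyh jurz eoye nhds trr
Hunk 5: at line 1 remove [jurz] add [svnq] -> 6 lines: tsioq ixyh svnq eoye nhds trr
Hunk 6: at line 2 remove [eoye] add [sibc] -> 6 lines: tsioq ixyh svnq sibc nhds trr
Hunk 7: at line 4 remove [nhds] add [zbez,jir] -> 7 lines: tsioq ixyh svnq sibc zbez jir trr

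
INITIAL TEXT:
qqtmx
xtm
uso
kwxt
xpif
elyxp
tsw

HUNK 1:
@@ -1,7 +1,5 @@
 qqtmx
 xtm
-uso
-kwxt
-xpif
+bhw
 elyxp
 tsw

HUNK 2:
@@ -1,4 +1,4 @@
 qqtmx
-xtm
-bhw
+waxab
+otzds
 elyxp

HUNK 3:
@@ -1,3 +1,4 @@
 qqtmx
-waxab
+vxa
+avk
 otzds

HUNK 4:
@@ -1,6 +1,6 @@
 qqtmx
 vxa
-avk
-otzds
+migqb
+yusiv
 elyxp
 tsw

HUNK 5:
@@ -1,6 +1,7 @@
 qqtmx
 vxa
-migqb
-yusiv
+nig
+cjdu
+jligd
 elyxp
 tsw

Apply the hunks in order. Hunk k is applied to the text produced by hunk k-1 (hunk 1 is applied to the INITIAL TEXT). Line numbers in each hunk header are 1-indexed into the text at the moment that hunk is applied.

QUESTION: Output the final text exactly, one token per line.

Hunk 1: at line 1 remove [uso,kwxt,xpif] add [bhw] -> 5 lines: qqtmx xtm bhw elyxp tsw
Hunk 2: at line 1 remove [xtm,bhw] add [waxab,otzds] -> 5 lines: qqtmx waxab otzds elyxp tsw
Hunk 3: at line 1 remove [waxab] add [vxa,avk] -> 6 lines: qqtmx vxa avk otzds elyxp tsw
Hunk 4: at line 1 remove [avk,otzds] add [migqb,yusiv] -> 6 lines: qqtmx vxa migqb yusiv elyxp tsw
Hunk 5: at line 1 remove [migqb,yusiv] add [nig,cjdu,jligd] -> 7 lines: qqtmx vxa nig cjdu jligd elyxp tsw

Answer: qqtmx
vxa
nig
cjdu
jligd
elyxp
tsw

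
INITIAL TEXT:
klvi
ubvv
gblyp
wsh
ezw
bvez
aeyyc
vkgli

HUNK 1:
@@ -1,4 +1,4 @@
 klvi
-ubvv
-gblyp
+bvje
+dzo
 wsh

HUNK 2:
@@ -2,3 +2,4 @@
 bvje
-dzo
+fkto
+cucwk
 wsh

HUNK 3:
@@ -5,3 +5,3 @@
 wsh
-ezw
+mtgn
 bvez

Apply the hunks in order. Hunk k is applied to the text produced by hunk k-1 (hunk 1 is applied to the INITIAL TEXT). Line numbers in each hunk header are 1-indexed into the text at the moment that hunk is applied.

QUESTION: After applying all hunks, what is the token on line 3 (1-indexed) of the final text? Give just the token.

Answer: fkto

Derivation:
Hunk 1: at line 1 remove [ubvv,gblyp] add [bvje,dzo] -> 8 lines: klvi bvje dzo wsh ezw bvez aeyyc vkgli
Hunk 2: at line 2 remove [dzo] add [fkto,cucwk] -> 9 lines: klvi bvje fkto cucwk wsh ezw bvez aeyyc vkgli
Hunk 3: at line 5 remove [ezw] add [mtgn] -> 9 lines: klvi bvje fkto cucwk wsh mtgn bvez aeyyc vkgli
Final line 3: fkto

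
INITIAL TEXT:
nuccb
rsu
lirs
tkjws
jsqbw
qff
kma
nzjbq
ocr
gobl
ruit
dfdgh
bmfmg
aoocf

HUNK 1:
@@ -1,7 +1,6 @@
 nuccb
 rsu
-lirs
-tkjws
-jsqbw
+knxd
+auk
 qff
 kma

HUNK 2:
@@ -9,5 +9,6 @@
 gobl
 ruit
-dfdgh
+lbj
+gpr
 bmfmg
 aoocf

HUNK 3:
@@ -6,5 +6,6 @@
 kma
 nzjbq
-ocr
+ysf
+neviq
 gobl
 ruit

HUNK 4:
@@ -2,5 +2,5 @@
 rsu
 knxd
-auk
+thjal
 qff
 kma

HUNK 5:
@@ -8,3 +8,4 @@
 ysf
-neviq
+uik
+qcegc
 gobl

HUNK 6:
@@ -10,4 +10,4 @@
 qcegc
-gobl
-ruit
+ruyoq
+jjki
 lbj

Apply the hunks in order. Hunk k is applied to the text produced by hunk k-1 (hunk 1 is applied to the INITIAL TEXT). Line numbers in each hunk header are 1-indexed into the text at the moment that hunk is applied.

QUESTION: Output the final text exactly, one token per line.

Answer: nuccb
rsu
knxd
thjal
qff
kma
nzjbq
ysf
uik
qcegc
ruyoq
jjki
lbj
gpr
bmfmg
aoocf

Derivation:
Hunk 1: at line 1 remove [lirs,tkjws,jsqbw] add [knxd,auk] -> 13 lines: nuccb rsu knxd auk qff kma nzjbq ocr gobl ruit dfdgh bmfmg aoocf
Hunk 2: at line 9 remove [dfdgh] add [lbj,gpr] -> 14 lines: nuccb rsu knxd auk qff kma nzjbq ocr gobl ruit lbj gpr bmfmg aoocf
Hunk 3: at line 6 remove [ocr] add [ysf,neviq] -> 15 lines: nuccb rsu knxd auk qff kma nzjbq ysf neviq gobl ruit lbj gpr bmfmg aoocf
Hunk 4: at line 2 remove [auk] add [thjal] -> 15 lines: nuccb rsu knxd thjal qff kma nzjbq ysf neviq gobl ruit lbj gpr bmfmg aoocf
Hunk 5: at line 8 remove [neviq] add [uik,qcegc] -> 16 lines: nuccb rsu knxd thjal qff kma nzjbq ysf uik qcegc gobl ruit lbj gpr bmfmg aoocf
Hunk 6: at line 10 remove [gobl,ruit] add [ruyoq,jjki] -> 16 lines: nuccb rsu knxd thjal qff kma nzjbq ysf uik qcegc ruyoq jjki lbj gpr bmfmg aoocf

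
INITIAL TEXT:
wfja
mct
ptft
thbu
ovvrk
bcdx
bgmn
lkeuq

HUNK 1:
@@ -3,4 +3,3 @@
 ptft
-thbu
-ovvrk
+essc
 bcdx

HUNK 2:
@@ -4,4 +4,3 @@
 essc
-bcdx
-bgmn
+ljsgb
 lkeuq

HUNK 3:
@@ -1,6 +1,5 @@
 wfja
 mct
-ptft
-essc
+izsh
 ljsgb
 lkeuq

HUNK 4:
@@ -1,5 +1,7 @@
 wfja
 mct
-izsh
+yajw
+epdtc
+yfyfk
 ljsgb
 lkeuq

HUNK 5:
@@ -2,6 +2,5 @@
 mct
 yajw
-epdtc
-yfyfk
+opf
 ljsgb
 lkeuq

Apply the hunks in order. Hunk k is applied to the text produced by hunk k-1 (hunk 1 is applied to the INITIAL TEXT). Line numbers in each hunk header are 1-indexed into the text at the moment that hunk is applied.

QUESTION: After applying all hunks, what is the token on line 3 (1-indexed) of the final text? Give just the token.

Hunk 1: at line 3 remove [thbu,ovvrk] add [essc] -> 7 lines: wfja mct ptft essc bcdx bgmn lkeuq
Hunk 2: at line 4 remove [bcdx,bgmn] add [ljsgb] -> 6 lines: wfja mct ptft essc ljsgb lkeuq
Hunk 3: at line 1 remove [ptft,essc] add [izsh] -> 5 lines: wfja mct izsh ljsgb lkeuq
Hunk 4: at line 1 remove [izsh] add [yajw,epdtc,yfyfk] -> 7 lines: wfja mct yajw epdtc yfyfk ljsgb lkeuq
Hunk 5: at line 2 remove [epdtc,yfyfk] add [opf] -> 6 lines: wfja mct yajw opf ljsgb lkeuq
Final line 3: yajw

Answer: yajw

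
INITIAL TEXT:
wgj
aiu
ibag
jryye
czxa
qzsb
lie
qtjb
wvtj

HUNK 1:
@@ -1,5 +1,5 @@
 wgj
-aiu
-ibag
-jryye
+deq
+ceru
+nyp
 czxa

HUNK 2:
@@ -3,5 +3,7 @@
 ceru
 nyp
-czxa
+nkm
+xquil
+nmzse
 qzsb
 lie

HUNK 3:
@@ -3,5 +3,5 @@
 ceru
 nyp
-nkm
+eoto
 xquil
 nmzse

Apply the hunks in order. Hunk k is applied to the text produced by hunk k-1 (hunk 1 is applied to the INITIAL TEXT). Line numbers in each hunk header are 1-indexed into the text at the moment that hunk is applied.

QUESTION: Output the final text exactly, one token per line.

Answer: wgj
deq
ceru
nyp
eoto
xquil
nmzse
qzsb
lie
qtjb
wvtj

Derivation:
Hunk 1: at line 1 remove [aiu,ibag,jryye] add [deq,ceru,nyp] -> 9 lines: wgj deq ceru nyp czxa qzsb lie qtjb wvtj
Hunk 2: at line 3 remove [czxa] add [nkm,xquil,nmzse] -> 11 lines: wgj deq ceru nyp nkm xquil nmzse qzsb lie qtjb wvtj
Hunk 3: at line 3 remove [nkm] add [eoto] -> 11 lines: wgj deq ceru nyp eoto xquil nmzse qzsb lie qtjb wvtj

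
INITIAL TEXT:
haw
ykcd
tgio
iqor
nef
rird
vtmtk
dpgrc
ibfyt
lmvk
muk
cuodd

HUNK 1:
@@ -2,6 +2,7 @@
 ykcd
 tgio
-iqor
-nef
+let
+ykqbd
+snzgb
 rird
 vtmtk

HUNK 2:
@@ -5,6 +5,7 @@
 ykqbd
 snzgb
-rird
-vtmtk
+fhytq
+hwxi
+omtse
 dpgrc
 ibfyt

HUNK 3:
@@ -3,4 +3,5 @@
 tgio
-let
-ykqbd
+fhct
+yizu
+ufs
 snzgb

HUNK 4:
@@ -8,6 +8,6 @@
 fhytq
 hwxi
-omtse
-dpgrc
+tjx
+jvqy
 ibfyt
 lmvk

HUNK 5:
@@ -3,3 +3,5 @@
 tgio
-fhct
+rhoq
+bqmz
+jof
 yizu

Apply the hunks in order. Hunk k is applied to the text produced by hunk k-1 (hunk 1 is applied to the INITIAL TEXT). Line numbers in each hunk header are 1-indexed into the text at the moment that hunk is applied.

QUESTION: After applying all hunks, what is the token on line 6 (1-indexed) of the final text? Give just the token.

Answer: jof

Derivation:
Hunk 1: at line 2 remove [iqor,nef] add [let,ykqbd,snzgb] -> 13 lines: haw ykcd tgio let ykqbd snzgb rird vtmtk dpgrc ibfyt lmvk muk cuodd
Hunk 2: at line 5 remove [rird,vtmtk] add [fhytq,hwxi,omtse] -> 14 lines: haw ykcd tgio let ykqbd snzgb fhytq hwxi omtse dpgrc ibfyt lmvk muk cuodd
Hunk 3: at line 3 remove [let,ykqbd] add [fhct,yizu,ufs] -> 15 lines: haw ykcd tgio fhct yizu ufs snzgb fhytq hwxi omtse dpgrc ibfyt lmvk muk cuodd
Hunk 4: at line 8 remove [omtse,dpgrc] add [tjx,jvqy] -> 15 lines: haw ykcd tgio fhct yizu ufs snzgb fhytq hwxi tjx jvqy ibfyt lmvk muk cuodd
Hunk 5: at line 3 remove [fhct] add [rhoq,bqmz,jof] -> 17 lines: haw ykcd tgio rhoq bqmz jof yizu ufs snzgb fhytq hwxi tjx jvqy ibfyt lmvk muk cuodd
Final line 6: jof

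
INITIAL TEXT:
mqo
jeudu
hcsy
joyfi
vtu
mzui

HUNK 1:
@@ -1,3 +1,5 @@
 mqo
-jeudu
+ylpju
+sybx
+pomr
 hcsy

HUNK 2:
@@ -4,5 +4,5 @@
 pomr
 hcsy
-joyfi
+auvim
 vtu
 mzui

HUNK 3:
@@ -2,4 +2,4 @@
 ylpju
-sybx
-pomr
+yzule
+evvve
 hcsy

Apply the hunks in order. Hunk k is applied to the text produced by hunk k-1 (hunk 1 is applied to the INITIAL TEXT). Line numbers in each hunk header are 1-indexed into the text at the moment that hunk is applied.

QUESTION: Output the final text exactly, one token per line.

Answer: mqo
ylpju
yzule
evvve
hcsy
auvim
vtu
mzui

Derivation:
Hunk 1: at line 1 remove [jeudu] add [ylpju,sybx,pomr] -> 8 lines: mqo ylpju sybx pomr hcsy joyfi vtu mzui
Hunk 2: at line 4 remove [joyfi] add [auvim] -> 8 lines: mqo ylpju sybx pomr hcsy auvim vtu mzui
Hunk 3: at line 2 remove [sybx,pomr] add [yzule,evvve] -> 8 lines: mqo ylpju yzule evvve hcsy auvim vtu mzui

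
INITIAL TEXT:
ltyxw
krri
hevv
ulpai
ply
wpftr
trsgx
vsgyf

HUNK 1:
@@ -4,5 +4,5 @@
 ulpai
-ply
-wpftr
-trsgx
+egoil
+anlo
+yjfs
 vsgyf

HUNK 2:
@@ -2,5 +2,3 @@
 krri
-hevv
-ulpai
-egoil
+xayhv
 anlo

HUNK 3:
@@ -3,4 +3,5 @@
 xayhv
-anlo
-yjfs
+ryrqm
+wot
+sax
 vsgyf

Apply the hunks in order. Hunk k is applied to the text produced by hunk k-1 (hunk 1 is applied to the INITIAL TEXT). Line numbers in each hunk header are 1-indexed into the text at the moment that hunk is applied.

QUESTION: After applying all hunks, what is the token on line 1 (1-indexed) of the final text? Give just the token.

Answer: ltyxw

Derivation:
Hunk 1: at line 4 remove [ply,wpftr,trsgx] add [egoil,anlo,yjfs] -> 8 lines: ltyxw krri hevv ulpai egoil anlo yjfs vsgyf
Hunk 2: at line 2 remove [hevv,ulpai,egoil] add [xayhv] -> 6 lines: ltyxw krri xayhv anlo yjfs vsgyf
Hunk 3: at line 3 remove [anlo,yjfs] add [ryrqm,wot,sax] -> 7 lines: ltyxw krri xayhv ryrqm wot sax vsgyf
Final line 1: ltyxw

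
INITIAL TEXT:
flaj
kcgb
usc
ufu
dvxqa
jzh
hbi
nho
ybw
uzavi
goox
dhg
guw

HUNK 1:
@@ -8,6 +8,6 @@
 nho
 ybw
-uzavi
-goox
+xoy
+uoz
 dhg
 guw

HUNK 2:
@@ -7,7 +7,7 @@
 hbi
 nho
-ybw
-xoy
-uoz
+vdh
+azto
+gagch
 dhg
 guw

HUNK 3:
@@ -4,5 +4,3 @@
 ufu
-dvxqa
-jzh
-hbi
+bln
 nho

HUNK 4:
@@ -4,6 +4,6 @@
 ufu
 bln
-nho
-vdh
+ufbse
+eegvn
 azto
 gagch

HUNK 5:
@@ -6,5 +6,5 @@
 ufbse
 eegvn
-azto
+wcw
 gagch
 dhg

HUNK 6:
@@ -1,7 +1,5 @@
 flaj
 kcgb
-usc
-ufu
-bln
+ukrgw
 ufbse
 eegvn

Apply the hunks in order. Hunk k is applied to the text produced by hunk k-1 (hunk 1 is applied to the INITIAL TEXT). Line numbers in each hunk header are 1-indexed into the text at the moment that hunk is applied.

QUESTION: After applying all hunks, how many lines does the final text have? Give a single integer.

Hunk 1: at line 8 remove [uzavi,goox] add [xoy,uoz] -> 13 lines: flaj kcgb usc ufu dvxqa jzh hbi nho ybw xoy uoz dhg guw
Hunk 2: at line 7 remove [ybw,xoy,uoz] add [vdh,azto,gagch] -> 13 lines: flaj kcgb usc ufu dvxqa jzh hbi nho vdh azto gagch dhg guw
Hunk 3: at line 4 remove [dvxqa,jzh,hbi] add [bln] -> 11 lines: flaj kcgb usc ufu bln nho vdh azto gagch dhg guw
Hunk 4: at line 4 remove [nho,vdh] add [ufbse,eegvn] -> 11 lines: flaj kcgb usc ufu bln ufbse eegvn azto gagch dhg guw
Hunk 5: at line 6 remove [azto] add [wcw] -> 11 lines: flaj kcgb usc ufu bln ufbse eegvn wcw gagch dhg guw
Hunk 6: at line 1 remove [usc,ufu,bln] add [ukrgw] -> 9 lines: flaj kcgb ukrgw ufbse eegvn wcw gagch dhg guw
Final line count: 9

Answer: 9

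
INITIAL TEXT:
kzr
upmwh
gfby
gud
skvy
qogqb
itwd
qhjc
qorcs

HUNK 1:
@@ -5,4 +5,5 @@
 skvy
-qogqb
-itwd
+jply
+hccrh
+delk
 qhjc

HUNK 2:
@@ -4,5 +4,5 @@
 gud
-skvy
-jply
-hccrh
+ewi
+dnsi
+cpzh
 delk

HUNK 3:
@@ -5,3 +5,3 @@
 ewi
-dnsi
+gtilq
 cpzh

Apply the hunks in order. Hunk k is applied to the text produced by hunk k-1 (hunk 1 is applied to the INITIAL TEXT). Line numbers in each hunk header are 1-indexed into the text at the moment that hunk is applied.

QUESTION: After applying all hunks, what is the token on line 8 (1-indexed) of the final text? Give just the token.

Hunk 1: at line 5 remove [qogqb,itwd] add [jply,hccrh,delk] -> 10 lines: kzr upmwh gfby gud skvy jply hccrh delk qhjc qorcs
Hunk 2: at line 4 remove [skvy,jply,hccrh] add [ewi,dnsi,cpzh] -> 10 lines: kzr upmwh gfby gud ewi dnsi cpzh delk qhjc qorcs
Hunk 3: at line 5 remove [dnsi] add [gtilq] -> 10 lines: kzr upmwh gfby gud ewi gtilq cpzh delk qhjc qorcs
Final line 8: delk

Answer: delk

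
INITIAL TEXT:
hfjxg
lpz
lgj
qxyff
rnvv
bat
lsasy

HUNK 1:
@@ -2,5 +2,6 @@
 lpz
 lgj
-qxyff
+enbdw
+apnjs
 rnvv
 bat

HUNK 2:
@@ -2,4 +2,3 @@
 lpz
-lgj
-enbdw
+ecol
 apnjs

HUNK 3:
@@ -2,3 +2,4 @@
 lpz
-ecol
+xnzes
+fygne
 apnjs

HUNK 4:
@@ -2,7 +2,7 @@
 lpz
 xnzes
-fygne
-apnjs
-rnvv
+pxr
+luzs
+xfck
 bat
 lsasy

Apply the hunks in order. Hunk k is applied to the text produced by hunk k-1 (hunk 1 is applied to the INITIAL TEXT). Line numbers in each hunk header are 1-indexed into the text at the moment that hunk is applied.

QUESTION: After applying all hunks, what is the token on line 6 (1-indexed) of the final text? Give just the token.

Hunk 1: at line 2 remove [qxyff] add [enbdw,apnjs] -> 8 lines: hfjxg lpz lgj enbdw apnjs rnvv bat lsasy
Hunk 2: at line 2 remove [lgj,enbdw] add [ecol] -> 7 lines: hfjxg lpz ecol apnjs rnvv bat lsasy
Hunk 3: at line 2 remove [ecol] add [xnzes,fygne] -> 8 lines: hfjxg lpz xnzes fygne apnjs rnvv bat lsasy
Hunk 4: at line 2 remove [fygne,apnjs,rnvv] add [pxr,luzs,xfck] -> 8 lines: hfjxg lpz xnzes pxr luzs xfck bat lsasy
Final line 6: xfck

Answer: xfck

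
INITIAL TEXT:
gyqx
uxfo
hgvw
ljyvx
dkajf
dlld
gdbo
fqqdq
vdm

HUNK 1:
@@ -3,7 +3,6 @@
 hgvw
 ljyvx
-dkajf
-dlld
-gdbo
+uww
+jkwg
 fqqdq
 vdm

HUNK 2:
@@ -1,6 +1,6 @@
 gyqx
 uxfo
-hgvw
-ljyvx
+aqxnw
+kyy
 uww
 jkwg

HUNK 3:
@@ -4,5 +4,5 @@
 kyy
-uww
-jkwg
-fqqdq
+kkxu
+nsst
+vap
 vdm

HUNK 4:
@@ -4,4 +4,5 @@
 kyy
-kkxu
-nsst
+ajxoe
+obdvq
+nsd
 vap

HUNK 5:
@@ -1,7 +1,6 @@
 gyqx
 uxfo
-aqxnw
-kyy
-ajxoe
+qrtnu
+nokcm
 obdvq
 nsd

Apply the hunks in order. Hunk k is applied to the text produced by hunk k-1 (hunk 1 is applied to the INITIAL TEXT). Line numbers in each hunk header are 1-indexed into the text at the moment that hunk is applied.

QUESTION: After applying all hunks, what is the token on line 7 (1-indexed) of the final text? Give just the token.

Hunk 1: at line 3 remove [dkajf,dlld,gdbo] add [uww,jkwg] -> 8 lines: gyqx uxfo hgvw ljyvx uww jkwg fqqdq vdm
Hunk 2: at line 1 remove [hgvw,ljyvx] add [aqxnw,kyy] -> 8 lines: gyqx uxfo aqxnw kyy uww jkwg fqqdq vdm
Hunk 3: at line 4 remove [uww,jkwg,fqqdq] add [kkxu,nsst,vap] -> 8 lines: gyqx uxfo aqxnw kyy kkxu nsst vap vdm
Hunk 4: at line 4 remove [kkxu,nsst] add [ajxoe,obdvq,nsd] -> 9 lines: gyqx uxfo aqxnw kyy ajxoe obdvq nsd vap vdm
Hunk 5: at line 1 remove [aqxnw,kyy,ajxoe] add [qrtnu,nokcm] -> 8 lines: gyqx uxfo qrtnu nokcm obdvq nsd vap vdm
Final line 7: vap

Answer: vap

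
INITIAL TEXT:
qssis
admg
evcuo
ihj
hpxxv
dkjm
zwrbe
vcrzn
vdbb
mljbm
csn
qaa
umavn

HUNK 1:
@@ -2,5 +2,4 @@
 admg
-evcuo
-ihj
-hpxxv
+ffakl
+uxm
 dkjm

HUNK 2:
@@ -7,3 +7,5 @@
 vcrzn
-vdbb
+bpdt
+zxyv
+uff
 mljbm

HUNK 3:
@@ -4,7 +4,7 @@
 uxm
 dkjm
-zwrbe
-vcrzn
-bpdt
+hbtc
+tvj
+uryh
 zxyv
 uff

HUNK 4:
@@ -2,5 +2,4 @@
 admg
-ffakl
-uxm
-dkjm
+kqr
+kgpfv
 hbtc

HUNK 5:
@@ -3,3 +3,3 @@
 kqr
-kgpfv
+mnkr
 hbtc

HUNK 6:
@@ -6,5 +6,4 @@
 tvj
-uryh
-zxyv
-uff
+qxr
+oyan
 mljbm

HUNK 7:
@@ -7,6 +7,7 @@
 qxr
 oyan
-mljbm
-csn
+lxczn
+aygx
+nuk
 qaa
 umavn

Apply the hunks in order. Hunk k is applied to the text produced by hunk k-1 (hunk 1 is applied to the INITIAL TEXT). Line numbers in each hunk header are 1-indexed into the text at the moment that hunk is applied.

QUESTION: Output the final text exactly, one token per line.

Hunk 1: at line 2 remove [evcuo,ihj,hpxxv] add [ffakl,uxm] -> 12 lines: qssis admg ffakl uxm dkjm zwrbe vcrzn vdbb mljbm csn qaa umavn
Hunk 2: at line 7 remove [vdbb] add [bpdt,zxyv,uff] -> 14 lines: qssis admg ffakl uxm dkjm zwrbe vcrzn bpdt zxyv uff mljbm csn qaa umavn
Hunk 3: at line 4 remove [zwrbe,vcrzn,bpdt] add [hbtc,tvj,uryh] -> 14 lines: qssis admg ffakl uxm dkjm hbtc tvj uryh zxyv uff mljbm csn qaa umavn
Hunk 4: at line 2 remove [ffakl,uxm,dkjm] add [kqr,kgpfv] -> 13 lines: qssis admg kqr kgpfv hbtc tvj uryh zxyv uff mljbm csn qaa umavn
Hunk 5: at line 3 remove [kgpfv] add [mnkr] -> 13 lines: qssis admg kqr mnkr hbtc tvj uryh zxyv uff mljbm csn qaa umavn
Hunk 6: at line 6 remove [uryh,zxyv,uff] add [qxr,oyan] -> 12 lines: qssis admg kqr mnkr hbtc tvj qxr oyan mljbm csn qaa umavn
Hunk 7: at line 7 remove [mljbm,csn] add [lxczn,aygx,nuk] -> 13 lines: qssis admg kqr mnkr hbtc tvj qxr oyan lxczn aygx nuk qaa umavn

Answer: qssis
admg
kqr
mnkr
hbtc
tvj
qxr
oyan
lxczn
aygx
nuk
qaa
umavn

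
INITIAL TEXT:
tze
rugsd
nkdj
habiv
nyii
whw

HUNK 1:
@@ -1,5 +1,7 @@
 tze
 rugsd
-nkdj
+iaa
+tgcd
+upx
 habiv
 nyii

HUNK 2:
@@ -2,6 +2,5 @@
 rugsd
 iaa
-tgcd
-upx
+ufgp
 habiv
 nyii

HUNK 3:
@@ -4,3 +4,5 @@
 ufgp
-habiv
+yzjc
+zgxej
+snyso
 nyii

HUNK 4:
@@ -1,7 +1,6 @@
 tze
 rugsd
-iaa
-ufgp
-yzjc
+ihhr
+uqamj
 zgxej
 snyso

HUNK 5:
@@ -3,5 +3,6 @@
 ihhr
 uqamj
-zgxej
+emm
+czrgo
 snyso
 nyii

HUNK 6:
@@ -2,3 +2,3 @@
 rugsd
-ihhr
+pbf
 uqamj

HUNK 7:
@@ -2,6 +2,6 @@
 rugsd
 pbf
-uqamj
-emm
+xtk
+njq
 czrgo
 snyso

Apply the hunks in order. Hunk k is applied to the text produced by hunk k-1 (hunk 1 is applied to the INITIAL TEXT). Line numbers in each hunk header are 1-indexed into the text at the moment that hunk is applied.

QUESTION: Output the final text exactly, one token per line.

Hunk 1: at line 1 remove [nkdj] add [iaa,tgcd,upx] -> 8 lines: tze rugsd iaa tgcd upx habiv nyii whw
Hunk 2: at line 2 remove [tgcd,upx] add [ufgp] -> 7 lines: tze rugsd iaa ufgp habiv nyii whw
Hunk 3: at line 4 remove [habiv] add [yzjc,zgxej,snyso] -> 9 lines: tze rugsd iaa ufgp yzjc zgxej snyso nyii whw
Hunk 4: at line 1 remove [iaa,ufgp,yzjc] add [ihhr,uqamj] -> 8 lines: tze rugsd ihhr uqamj zgxej snyso nyii whw
Hunk 5: at line 3 remove [zgxej] add [emm,czrgo] -> 9 lines: tze rugsd ihhr uqamj emm czrgo snyso nyii whw
Hunk 6: at line 2 remove [ihhr] add [pbf] -> 9 lines: tze rugsd pbf uqamj emm czrgo snyso nyii whw
Hunk 7: at line 2 remove [uqamj,emm] add [xtk,njq] -> 9 lines: tze rugsd pbf xtk njq czrgo snyso nyii whw

Answer: tze
rugsd
pbf
xtk
njq
czrgo
snyso
nyii
whw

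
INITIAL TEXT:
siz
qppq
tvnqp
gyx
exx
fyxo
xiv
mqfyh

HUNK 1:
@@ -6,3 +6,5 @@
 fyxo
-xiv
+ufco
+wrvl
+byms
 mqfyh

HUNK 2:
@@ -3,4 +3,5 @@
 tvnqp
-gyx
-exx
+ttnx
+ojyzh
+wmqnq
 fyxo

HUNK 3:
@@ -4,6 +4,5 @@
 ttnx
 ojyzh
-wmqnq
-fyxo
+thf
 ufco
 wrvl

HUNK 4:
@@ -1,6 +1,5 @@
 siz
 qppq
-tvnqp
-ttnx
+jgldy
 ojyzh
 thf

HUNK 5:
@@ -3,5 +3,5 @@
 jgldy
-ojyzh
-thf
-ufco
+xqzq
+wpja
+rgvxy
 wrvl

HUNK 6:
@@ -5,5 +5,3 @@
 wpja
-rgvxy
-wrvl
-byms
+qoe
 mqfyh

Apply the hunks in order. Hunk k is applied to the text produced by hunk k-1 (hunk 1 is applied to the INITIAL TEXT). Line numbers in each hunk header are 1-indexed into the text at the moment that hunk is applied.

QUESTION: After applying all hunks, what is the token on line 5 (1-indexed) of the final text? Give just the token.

Answer: wpja

Derivation:
Hunk 1: at line 6 remove [xiv] add [ufco,wrvl,byms] -> 10 lines: siz qppq tvnqp gyx exx fyxo ufco wrvl byms mqfyh
Hunk 2: at line 3 remove [gyx,exx] add [ttnx,ojyzh,wmqnq] -> 11 lines: siz qppq tvnqp ttnx ojyzh wmqnq fyxo ufco wrvl byms mqfyh
Hunk 3: at line 4 remove [wmqnq,fyxo] add [thf] -> 10 lines: siz qppq tvnqp ttnx ojyzh thf ufco wrvl byms mqfyh
Hunk 4: at line 1 remove [tvnqp,ttnx] add [jgldy] -> 9 lines: siz qppq jgldy ojyzh thf ufco wrvl byms mqfyh
Hunk 5: at line 3 remove [ojyzh,thf,ufco] add [xqzq,wpja,rgvxy] -> 9 lines: siz qppq jgldy xqzq wpja rgvxy wrvl byms mqfyh
Hunk 6: at line 5 remove [rgvxy,wrvl,byms] add [qoe] -> 7 lines: siz qppq jgldy xqzq wpja qoe mqfyh
Final line 5: wpja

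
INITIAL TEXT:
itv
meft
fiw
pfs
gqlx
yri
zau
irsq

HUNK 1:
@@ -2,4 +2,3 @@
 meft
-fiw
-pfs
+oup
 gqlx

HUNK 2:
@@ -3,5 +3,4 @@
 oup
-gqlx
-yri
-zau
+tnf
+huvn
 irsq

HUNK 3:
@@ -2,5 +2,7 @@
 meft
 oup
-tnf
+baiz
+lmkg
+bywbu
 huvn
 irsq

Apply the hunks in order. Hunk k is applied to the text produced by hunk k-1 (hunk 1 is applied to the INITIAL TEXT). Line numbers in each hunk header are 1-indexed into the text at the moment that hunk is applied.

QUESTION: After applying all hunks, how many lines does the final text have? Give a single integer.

Answer: 8

Derivation:
Hunk 1: at line 2 remove [fiw,pfs] add [oup] -> 7 lines: itv meft oup gqlx yri zau irsq
Hunk 2: at line 3 remove [gqlx,yri,zau] add [tnf,huvn] -> 6 lines: itv meft oup tnf huvn irsq
Hunk 3: at line 2 remove [tnf] add [baiz,lmkg,bywbu] -> 8 lines: itv meft oup baiz lmkg bywbu huvn irsq
Final line count: 8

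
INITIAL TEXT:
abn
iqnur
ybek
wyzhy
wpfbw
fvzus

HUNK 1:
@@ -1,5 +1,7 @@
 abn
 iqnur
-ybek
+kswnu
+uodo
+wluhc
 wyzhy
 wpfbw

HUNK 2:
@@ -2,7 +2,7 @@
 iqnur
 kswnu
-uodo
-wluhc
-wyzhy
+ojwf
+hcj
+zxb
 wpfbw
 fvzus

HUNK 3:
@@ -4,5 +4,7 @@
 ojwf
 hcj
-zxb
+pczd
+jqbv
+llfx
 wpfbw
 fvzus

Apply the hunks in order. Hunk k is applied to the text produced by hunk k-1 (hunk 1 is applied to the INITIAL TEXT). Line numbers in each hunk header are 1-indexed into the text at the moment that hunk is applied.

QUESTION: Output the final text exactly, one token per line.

Hunk 1: at line 1 remove [ybek] add [kswnu,uodo,wluhc] -> 8 lines: abn iqnur kswnu uodo wluhc wyzhy wpfbw fvzus
Hunk 2: at line 2 remove [uodo,wluhc,wyzhy] add [ojwf,hcj,zxb] -> 8 lines: abn iqnur kswnu ojwf hcj zxb wpfbw fvzus
Hunk 3: at line 4 remove [zxb] add [pczd,jqbv,llfx] -> 10 lines: abn iqnur kswnu ojwf hcj pczd jqbv llfx wpfbw fvzus

Answer: abn
iqnur
kswnu
ojwf
hcj
pczd
jqbv
llfx
wpfbw
fvzus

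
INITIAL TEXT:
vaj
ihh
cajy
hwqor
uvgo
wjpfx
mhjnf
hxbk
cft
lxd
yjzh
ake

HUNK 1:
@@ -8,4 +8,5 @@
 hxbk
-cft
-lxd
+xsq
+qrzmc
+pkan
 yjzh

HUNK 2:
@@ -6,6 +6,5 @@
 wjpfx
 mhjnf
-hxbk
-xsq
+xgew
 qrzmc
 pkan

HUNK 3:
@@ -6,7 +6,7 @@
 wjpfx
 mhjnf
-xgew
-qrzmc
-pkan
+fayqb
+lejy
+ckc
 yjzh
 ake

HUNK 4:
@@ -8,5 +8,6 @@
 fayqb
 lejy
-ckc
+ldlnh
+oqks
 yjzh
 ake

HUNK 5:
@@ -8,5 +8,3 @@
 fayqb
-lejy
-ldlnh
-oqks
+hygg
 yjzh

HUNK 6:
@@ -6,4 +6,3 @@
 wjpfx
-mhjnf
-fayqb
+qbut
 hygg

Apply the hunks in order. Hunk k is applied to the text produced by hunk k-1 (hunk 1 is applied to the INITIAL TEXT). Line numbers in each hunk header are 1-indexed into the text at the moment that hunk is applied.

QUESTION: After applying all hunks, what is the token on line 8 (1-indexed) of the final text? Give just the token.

Answer: hygg

Derivation:
Hunk 1: at line 8 remove [cft,lxd] add [xsq,qrzmc,pkan] -> 13 lines: vaj ihh cajy hwqor uvgo wjpfx mhjnf hxbk xsq qrzmc pkan yjzh ake
Hunk 2: at line 6 remove [hxbk,xsq] add [xgew] -> 12 lines: vaj ihh cajy hwqor uvgo wjpfx mhjnf xgew qrzmc pkan yjzh ake
Hunk 3: at line 6 remove [xgew,qrzmc,pkan] add [fayqb,lejy,ckc] -> 12 lines: vaj ihh cajy hwqor uvgo wjpfx mhjnf fayqb lejy ckc yjzh ake
Hunk 4: at line 8 remove [ckc] add [ldlnh,oqks] -> 13 lines: vaj ihh cajy hwqor uvgo wjpfx mhjnf fayqb lejy ldlnh oqks yjzh ake
Hunk 5: at line 8 remove [lejy,ldlnh,oqks] add [hygg] -> 11 lines: vaj ihh cajy hwqor uvgo wjpfx mhjnf fayqb hygg yjzh ake
Hunk 6: at line 6 remove [mhjnf,fayqb] add [qbut] -> 10 lines: vaj ihh cajy hwqor uvgo wjpfx qbut hygg yjzh ake
Final line 8: hygg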